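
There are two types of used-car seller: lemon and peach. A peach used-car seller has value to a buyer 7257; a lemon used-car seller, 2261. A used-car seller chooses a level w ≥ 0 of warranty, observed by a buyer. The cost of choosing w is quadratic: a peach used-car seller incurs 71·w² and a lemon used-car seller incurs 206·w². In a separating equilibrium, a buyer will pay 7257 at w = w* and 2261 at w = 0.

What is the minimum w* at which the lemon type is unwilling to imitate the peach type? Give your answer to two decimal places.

4.92

The lemon type at w = 0 receives 2261; imitating at w* yields 7257 − 206·w*².
Indifference: 2261 = 7257 − 206·w*², so w*² = (7257 − 2261) / 206 ≈ 24.2524.
w* = √24.2524 ≈ 4.92.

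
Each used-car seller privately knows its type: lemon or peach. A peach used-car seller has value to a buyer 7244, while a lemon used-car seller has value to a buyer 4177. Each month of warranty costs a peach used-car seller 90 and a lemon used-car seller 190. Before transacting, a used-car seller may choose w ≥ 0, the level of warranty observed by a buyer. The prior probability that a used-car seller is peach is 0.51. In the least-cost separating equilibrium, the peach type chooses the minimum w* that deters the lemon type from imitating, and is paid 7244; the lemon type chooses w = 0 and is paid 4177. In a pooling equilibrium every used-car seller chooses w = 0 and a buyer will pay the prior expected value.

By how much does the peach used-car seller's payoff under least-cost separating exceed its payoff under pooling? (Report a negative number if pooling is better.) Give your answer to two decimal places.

50.04

Least-cost separating signal: w* solves 4177 = 7244 − 190·w*, so w* = (7244 − 4177)/190 ≈ 16.1421.
Peach type's separating payoff: 7244 − 90 × w* = 7244 − 90 × (7244 − 4177)/190 = 7244 − 276030/190 ≈ 5791.2105.
Pooling payoff: 0.51 × 7244 + 0.49 × 4177 = 5741.17.
Difference: 5791.2105 − 5741.17 = 50.0405, i.e. 50.04 to two decimal places.
The peach type prefers to separate.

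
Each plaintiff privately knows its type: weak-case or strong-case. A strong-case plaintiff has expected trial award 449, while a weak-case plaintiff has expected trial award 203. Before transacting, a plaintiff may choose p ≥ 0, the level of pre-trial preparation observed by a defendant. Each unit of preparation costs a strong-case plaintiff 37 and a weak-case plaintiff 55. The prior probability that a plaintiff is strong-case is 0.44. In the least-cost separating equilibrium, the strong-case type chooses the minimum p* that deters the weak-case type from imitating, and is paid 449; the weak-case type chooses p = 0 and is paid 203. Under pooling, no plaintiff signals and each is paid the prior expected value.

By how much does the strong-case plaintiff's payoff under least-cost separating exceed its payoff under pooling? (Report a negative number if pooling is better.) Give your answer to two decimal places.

Least-cost separating signal: p* solves 203 = 449 − 55·p*, so p* = (449 − 203)/55 ≈ 4.4727.
Strong-case type's separating payoff: 449 − 37 × p* = 449 − 37 × (449 − 203)/55 = 449 − 9102/55 ≈ 283.5091.
Pooling payoff: 0.44 × 449 + 0.56 × 203 = 311.24.
Difference: 283.5091 − 311.24 = -27.7309, i.e. -27.73 to two decimal places.
The strong-case type would prefer the pooling outcome.

-27.73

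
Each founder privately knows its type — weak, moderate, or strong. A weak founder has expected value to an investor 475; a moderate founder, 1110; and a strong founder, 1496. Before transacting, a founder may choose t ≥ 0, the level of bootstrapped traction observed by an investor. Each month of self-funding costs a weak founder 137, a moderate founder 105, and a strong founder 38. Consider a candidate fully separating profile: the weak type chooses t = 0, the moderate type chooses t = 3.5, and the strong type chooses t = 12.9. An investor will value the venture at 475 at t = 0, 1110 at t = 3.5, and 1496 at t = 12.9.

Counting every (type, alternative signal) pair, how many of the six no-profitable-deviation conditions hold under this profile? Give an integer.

5

Weak (own payoff 475): to t=3.5 gives 1110 − 137×3.5 = 630.5 → profitable ✗; to t=12.9 gives 1496 − 137×12.9 = -271.3 → no gain ✓.
Strong (own payoff 1496 − 38×12.9 = 1005.8): to t=0 gives 475 → no gain ✓; to t=3.5 gives 1110 − 38×3.5 = 977 → no gain ✓.
Moderate (own payoff 1110 − 105×3.5 = 742.5): to t=0 gives 475 → no gain ✓; to t=12.9 gives 1496 − 105×12.9 = 141.5 → no gain ✓.
5 of the 6 constraints hold; not an equilibrium.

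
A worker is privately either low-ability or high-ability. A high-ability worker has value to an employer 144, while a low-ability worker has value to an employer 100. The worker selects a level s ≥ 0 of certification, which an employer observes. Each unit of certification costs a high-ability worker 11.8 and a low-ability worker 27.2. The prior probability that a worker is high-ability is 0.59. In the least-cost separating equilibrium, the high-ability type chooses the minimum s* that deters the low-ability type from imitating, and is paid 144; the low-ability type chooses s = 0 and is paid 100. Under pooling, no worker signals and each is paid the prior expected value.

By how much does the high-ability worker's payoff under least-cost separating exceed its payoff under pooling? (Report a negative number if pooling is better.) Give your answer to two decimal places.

-1.05

Least-cost separating signal: s* solves 100 = 144 − 27.2·s*, so s* = (144 − 100)/27.2 ≈ 1.6176.
High-ability type's separating payoff: 144 − 11.8 × s* = 144 − 11.8 × (144 − 100)/27.2 = 144 − 519.2/27.2 ≈ 124.9118.
Pooling payoff: 0.59 × 144 + 0.41 × 100 = 125.96.
Difference: 124.9118 − 125.96 = -1.0482, i.e. -1.05 to two decimal places.
The high-ability type would prefer the pooling outcome.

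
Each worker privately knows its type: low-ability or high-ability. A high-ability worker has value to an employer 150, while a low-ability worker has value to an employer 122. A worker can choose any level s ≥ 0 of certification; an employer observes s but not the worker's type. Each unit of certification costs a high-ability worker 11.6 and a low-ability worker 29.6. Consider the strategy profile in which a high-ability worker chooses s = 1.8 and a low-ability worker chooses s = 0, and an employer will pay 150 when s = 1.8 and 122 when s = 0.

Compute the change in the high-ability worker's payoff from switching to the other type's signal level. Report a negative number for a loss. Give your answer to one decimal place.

Playing s = 1.8 the high-ability worker receives 150 − 11.6 × 1.8 = 129.12.
Deviating to s = 0 yields 122 instead.
Gain from deviating: 122 − 129.12 = -7.12, i.e. -7.1 to one decimal place.
The gain is negative, so the high-ability type's incentive-compatibility constraint is satisfied.

-7.1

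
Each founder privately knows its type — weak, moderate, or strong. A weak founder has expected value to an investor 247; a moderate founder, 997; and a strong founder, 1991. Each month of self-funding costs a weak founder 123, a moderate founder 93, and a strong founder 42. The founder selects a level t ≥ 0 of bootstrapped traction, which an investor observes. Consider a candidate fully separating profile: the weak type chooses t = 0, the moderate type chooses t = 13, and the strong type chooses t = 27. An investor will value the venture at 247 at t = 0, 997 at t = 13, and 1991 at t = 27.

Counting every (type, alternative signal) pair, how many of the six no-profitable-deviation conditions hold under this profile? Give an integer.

Weak (own payoff 247): to t=13 gives 997 − 123×13 = -602 → no gain ✓; to t=27 gives 1991 − 123×27 = -1330 → no gain ✓.
Moderate (own payoff 997 − 93×13 = -212): to t=0 gives 247 → profitable ✗; to t=27 gives 1991 − 93×27 = -520 → no gain ✓.
Strong (own payoff 1991 − 42×27 = 857): to t=0 gives 247 → no gain ✓; to t=13 gives 997 − 42×13 = 451 → no gain ✓.
5 of the 6 constraints hold; not an equilibrium.

5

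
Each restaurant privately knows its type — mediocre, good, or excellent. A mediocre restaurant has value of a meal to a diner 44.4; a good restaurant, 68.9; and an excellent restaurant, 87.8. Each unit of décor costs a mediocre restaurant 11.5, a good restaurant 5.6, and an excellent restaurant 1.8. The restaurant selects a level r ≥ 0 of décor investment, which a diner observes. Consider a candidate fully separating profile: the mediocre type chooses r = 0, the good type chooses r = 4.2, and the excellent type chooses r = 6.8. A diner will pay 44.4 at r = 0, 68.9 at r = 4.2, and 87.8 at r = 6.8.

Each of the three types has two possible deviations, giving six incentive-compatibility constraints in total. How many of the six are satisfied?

Good (own payoff 68.9 − 5.6×4.2 = 45.38): to r=0 gives 44.4 → no gain ✓; to r=6.8 gives 87.8 − 5.6×6.8 = 49.72 → profitable ✗.
Mediocre (own payoff 44.4): to r=4.2 gives 68.9 − 11.5×4.2 = 20.6 → no gain ✓; to r=6.8 gives 87.8 − 11.5×6.8 = 9.6 → no gain ✓.
Excellent (own payoff 87.8 − 1.8×6.8 = 75.56): to r=0 gives 44.4 → no gain ✓; to r=4.2 gives 68.9 − 1.8×4.2 = 61.34 → no gain ✓.
5 of the 6 constraints hold; not an equilibrium.

5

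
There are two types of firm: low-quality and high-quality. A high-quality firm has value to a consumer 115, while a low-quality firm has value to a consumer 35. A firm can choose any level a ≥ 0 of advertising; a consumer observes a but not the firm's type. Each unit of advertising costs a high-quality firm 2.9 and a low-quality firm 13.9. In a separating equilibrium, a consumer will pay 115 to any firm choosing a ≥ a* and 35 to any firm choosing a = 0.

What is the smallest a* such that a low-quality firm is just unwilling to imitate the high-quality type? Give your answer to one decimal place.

5.8

A low-quality firm choosing a = 0 receives 35.
Imitating at a* instead would pay 115 at cost 13.9·a*, netting 115 − 13.9·a*.
Indifference: 35 = 115 − 13.9·a*, so a* = (115 − 35) / 13.9 ≈ 5.8.
At a* the low-quality type's incentive constraint just binds; the high-quality type strictly prefers a* since its per-unit cost is lower.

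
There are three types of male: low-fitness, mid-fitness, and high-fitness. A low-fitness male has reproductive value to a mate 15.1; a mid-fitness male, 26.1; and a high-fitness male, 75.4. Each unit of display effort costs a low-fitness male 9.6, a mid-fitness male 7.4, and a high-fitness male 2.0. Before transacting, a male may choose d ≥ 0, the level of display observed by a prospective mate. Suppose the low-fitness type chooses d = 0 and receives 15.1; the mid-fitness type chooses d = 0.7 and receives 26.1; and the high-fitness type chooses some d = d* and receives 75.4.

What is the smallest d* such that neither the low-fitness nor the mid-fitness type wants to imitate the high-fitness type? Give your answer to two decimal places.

7.36

Mid-fitness type (on-path payoff 26.1 − 7.4×0.7 = 20.92) won't mimic when 20.92 ≥ 75.4 − 7.4·d*, i.e. d* ≥ 7.36.
Low-fitness type (on-path payoff 15.1) won't mimic when 15.1 ≥ 75.4 − 9.6·d*, i.e. d* ≥ 6.28.
Both must hold, so d* = max(6.28, 7.36) = 7.36. The mid-fitness type's constraint binds.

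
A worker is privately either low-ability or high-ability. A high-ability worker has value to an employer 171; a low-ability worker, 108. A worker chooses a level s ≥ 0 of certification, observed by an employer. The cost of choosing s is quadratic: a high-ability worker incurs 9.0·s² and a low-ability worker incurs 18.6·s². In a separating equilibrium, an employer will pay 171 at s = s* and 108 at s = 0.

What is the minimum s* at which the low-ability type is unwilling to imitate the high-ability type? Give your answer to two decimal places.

1.84

The low-ability type at s = 0 receives 108; imitating at s* yields 171 − 18.6·s*².
Indifference: 108 = 171 − 18.6·s*², so s*² = (171 − 108) / 18.6 ≈ 3.3871.
s* = √3.3871 ≈ 1.84.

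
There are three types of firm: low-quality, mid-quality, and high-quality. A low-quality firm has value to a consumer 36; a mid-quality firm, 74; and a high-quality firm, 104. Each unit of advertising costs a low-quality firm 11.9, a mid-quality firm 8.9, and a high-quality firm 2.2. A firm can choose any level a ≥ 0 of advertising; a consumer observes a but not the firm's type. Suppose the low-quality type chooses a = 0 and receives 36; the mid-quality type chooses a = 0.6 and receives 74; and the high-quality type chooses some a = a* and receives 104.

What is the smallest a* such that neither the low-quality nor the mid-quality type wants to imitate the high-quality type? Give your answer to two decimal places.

Low-quality type (on-path payoff 36) won't mimic when 36 ≥ 104 − 11.9·a*, i.e. a* ≥ 5.71.
Mid-quality type (on-path payoff 74 − 8.9×0.6 = 68.66) won't mimic when 68.66 ≥ 104 − 8.9·a*, i.e. a* ≥ 3.97.
Both must hold, so a* = max(5.71, 3.97) = 5.71. The low-quality type's constraint binds.

5.71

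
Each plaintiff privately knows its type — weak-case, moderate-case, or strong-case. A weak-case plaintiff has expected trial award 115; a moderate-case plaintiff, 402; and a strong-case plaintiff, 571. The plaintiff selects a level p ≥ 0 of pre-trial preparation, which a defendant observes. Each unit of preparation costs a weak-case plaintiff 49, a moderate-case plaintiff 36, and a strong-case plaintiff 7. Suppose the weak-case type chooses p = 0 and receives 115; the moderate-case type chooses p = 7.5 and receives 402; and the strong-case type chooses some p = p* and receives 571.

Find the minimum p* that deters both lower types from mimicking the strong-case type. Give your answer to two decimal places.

Moderate-case type (on-path payoff 402 − 36×7.5 = 132) won't mimic when 132 ≥ 571 − 36·p*, i.e. p* ≥ 12.19.
Weak-case type (on-path payoff 115) won't mimic when 115 ≥ 571 − 49·p*, i.e. p* ≥ 9.31.
Both must hold, so p* = max(9.31, 12.19) = 12.19. The moderate-case type's constraint binds.

12.19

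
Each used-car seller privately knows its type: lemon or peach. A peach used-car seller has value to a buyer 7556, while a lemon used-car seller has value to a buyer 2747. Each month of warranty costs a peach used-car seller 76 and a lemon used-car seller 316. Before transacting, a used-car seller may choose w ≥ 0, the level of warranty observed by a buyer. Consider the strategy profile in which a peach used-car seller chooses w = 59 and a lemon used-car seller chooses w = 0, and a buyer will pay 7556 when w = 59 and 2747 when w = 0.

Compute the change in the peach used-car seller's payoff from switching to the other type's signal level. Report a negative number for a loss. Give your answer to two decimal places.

-325.00

Playing w = 59 the peach used-car seller receives 7556 − 76 × 59 = 3072.
Deviating to w = 0 yields 2747 instead.
Gain from deviating: 2747 − 3072 = -325.00.
The gain is negative, so the peach type's incentive-compatibility constraint is satisfied.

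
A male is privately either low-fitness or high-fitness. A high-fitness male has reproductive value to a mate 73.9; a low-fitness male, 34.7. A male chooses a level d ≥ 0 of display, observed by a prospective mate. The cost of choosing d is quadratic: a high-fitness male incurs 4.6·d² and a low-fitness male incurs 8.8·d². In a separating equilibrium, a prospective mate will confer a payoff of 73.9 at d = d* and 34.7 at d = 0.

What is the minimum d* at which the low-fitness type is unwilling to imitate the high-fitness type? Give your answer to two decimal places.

2.11

The low-fitness type at d = 0 receives 34.7; imitating at d* yields 73.9 − 8.8·d*².
Indifference: 34.7 = 73.9 − 8.8·d*², so d*² = (73.9 − 34.7) / 8.8 ≈ 4.4545.
d* = √4.4545 ≈ 2.11.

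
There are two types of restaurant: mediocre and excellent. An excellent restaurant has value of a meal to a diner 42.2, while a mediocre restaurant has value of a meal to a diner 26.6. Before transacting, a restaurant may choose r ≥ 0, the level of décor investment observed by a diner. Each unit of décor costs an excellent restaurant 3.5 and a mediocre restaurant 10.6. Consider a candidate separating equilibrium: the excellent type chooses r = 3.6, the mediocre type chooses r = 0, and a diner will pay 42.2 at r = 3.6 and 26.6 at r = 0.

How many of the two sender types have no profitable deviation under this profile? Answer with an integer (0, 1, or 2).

Excellent type: signal → 42.2 − 3.5 × 3.6 = 29.6; deviate to 0 → 26.6. IC holds (29.6 ≥ 26.6).
Mediocre type: stay at 0 → 26.6; mimic → 42.2 − 10.6 × 3.6 = 4.04. IC holds (26.6 ≥ 4.04).
2 of 2 constraints hold, so this is a separating equilibrium.

2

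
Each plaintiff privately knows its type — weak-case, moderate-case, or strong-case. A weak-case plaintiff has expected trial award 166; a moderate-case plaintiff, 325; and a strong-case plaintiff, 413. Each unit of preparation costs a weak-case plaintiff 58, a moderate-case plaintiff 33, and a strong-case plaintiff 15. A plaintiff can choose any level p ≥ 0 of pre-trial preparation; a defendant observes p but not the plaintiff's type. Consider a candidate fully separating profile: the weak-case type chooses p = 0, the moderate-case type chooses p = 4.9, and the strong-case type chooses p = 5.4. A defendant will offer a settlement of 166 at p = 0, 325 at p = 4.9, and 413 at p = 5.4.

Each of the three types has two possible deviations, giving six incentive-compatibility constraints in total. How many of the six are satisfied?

Weak-case (own payoff 166): to p=4.9 gives 325 − 58×4.9 = 40.8 → no gain ✓; to p=5.4 gives 413 − 58×5.4 = 99.8 → no gain ✓.
Strong-case (own payoff 413 − 15×5.4 = 332): to p=0 gives 166 → no gain ✓; to p=4.9 gives 325 − 15×4.9 = 251.5 → no gain ✓.
Moderate-case (own payoff 325 − 33×4.9 = 163.3): to p=0 gives 166 → profitable ✗; to p=5.4 gives 413 − 33×5.4 = 234.8 → profitable ✗.
4 of the 6 constraints hold; not an equilibrium.

4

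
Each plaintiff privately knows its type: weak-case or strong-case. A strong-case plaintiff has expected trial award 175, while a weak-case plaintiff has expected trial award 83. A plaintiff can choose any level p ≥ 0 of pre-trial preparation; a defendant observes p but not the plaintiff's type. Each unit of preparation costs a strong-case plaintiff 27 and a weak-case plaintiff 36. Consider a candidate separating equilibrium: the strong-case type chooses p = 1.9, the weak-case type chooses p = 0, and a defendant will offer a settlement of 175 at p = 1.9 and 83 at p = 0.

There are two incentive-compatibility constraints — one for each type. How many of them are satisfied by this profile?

1

Strong-case type: signal → 175 − 27 × 1.9 = 123.7; deviate to 0 → 83. IC holds (123.7 ≥ 83).
Weak-case type: stay at 0 → 83; mimic → 175 − 36 × 1.9 = 106.6. IC fails (83 < 106.6).
1 of 2 constraints hold, so this profile is not an equilibrium.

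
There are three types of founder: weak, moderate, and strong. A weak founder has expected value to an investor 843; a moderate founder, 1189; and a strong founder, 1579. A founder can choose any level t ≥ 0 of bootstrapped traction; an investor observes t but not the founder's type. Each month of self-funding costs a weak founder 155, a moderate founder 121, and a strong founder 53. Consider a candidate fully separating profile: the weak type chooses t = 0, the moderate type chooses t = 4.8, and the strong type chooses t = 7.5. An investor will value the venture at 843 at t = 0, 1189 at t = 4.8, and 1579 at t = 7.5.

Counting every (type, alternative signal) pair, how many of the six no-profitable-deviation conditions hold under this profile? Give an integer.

Moderate (own payoff 1189 − 121×4.8 = 608.2): to t=0 gives 843 → profitable ✗; to t=7.5 gives 1579 − 121×7.5 = 671.5 → profitable ✗.
Weak (own payoff 843): to t=4.8 gives 1189 − 155×4.8 = 445 → no gain ✓; to t=7.5 gives 1579 − 155×7.5 = 416.5 → no gain ✓.
Strong (own payoff 1579 − 53×7.5 = 1181.5): to t=0 gives 843 → no gain ✓; to t=4.8 gives 1189 − 53×4.8 = 934.6 → no gain ✓.
4 of the 6 constraints hold; not an equilibrium.

4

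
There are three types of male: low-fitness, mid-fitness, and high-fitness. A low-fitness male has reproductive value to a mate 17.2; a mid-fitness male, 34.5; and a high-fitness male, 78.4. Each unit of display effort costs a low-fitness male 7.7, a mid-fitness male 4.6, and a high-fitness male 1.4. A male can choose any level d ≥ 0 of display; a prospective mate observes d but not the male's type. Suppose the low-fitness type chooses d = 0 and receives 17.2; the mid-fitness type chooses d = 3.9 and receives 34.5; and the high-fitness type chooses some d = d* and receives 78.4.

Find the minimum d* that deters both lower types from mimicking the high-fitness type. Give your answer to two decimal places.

Low-fitness type (on-path payoff 17.2) won't mimic when 17.2 ≥ 78.4 − 7.7·d*, i.e. d* ≥ 7.95.
Mid-fitness type (on-path payoff 34.5 − 4.6×3.9 = 16.56) won't mimic when 16.56 ≥ 78.4 − 4.6·d*, i.e. d* ≥ 13.44.
Both must hold, so d* = max(7.95, 13.44) = 13.44. The mid-fitness type's constraint binds.

13.44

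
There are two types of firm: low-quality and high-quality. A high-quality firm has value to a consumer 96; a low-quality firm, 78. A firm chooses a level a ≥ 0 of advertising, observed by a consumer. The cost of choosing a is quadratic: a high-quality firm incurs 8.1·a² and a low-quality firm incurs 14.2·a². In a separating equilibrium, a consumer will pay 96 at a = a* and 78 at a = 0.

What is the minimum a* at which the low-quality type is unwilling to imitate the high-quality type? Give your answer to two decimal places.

The low-quality type at a = 0 receives 78; imitating at a* yields 96 − 14.2·a*².
Indifference: 78 = 96 − 14.2·a*², so a*² = (96 − 78) / 14.2 ≈ 1.2676.
a* = √1.2676 ≈ 1.13.

1.13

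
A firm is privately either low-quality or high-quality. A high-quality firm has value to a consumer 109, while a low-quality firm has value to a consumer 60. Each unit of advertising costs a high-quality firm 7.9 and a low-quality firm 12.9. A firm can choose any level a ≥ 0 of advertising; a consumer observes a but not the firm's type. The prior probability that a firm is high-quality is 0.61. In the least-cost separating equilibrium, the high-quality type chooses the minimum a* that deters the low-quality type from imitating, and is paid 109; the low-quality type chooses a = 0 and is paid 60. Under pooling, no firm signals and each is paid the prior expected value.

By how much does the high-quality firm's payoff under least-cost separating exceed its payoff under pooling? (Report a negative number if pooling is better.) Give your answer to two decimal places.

Least-cost separating signal: a* solves 60 = 109 − 12.9·a*, so a* = (109 − 60)/12.9 ≈ 3.7984.
High-quality type's separating payoff: 109 − 7.9 × a* = 109 − 7.9 × (109 − 60)/12.9 = 109 − 387.1/12.9 ≈ 78.9922.
Pooling payoff: 0.61 × 109 + 0.39 × 60 = 89.89.
Difference: 78.9922 − 89.89 = -10.8978, i.e. -10.90 to two decimal places.
The high-quality type would prefer the pooling outcome.

-10.90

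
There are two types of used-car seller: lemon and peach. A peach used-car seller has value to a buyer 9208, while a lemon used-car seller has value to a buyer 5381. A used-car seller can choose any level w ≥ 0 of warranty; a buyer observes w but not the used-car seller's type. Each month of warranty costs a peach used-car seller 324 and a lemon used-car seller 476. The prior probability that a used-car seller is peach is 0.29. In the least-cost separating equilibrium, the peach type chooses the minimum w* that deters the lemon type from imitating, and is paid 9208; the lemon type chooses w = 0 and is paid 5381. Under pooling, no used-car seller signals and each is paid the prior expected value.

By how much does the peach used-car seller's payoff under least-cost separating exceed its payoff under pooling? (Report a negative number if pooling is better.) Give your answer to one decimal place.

Least-cost separating signal: w* solves 5381 = 9208 − 476·w*, so w* = (9208 − 5381)/476 ≈ 8.0399.
Peach type's separating payoff: 9208 − 324 × w* = 9208 − 324 × (9208 − 5381)/476 = 9208 − 1239948/476 ≈ 6603.067.
Pooling payoff: 0.29 × 9208 + 0.71 × 5381 = 6490.83.
Difference: 6603.067 − 6490.83 = 112.237, i.e. 112.2 to one decimal place.
The peach type prefers to separate.

112.2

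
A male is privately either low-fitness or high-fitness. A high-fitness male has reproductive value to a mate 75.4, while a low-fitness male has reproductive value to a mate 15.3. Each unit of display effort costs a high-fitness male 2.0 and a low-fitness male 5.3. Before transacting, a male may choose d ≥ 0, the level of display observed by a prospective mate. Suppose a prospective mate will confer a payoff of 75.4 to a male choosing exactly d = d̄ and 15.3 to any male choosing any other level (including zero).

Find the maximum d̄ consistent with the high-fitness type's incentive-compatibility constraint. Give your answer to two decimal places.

Choosing d̄ yields the high-fitness type 75.4 − 2.0·d̄; choosing zero yields 15.3.
The high-fitness type is indifferent at 75.4 − 2.0·d̄ = 15.3, i.e. d̄ = (75.4 − 15.3) / 2.0 = 30.05.
For any d̄ above 30.05 the high-fitness type would rather pool at zero, so separation collapses.

30.05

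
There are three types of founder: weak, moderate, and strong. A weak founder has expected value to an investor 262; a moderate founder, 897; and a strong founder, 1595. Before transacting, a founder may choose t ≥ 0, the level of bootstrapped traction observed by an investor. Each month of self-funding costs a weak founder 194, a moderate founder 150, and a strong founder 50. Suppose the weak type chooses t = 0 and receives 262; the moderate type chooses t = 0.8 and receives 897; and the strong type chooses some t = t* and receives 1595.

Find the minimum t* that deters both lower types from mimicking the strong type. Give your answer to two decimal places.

6.87

Weak type (on-path payoff 262) won't mimic when 262 ≥ 1595 − 194·t*, i.e. t* ≥ 6.87.
Moderate type (on-path payoff 897 − 150×0.8 = 777) won't mimic when 777 ≥ 1595 − 150·t*, i.e. t* ≥ 5.45.
Both must hold, so t* = max(6.87, 5.45) = 6.87. The weak type's constraint binds.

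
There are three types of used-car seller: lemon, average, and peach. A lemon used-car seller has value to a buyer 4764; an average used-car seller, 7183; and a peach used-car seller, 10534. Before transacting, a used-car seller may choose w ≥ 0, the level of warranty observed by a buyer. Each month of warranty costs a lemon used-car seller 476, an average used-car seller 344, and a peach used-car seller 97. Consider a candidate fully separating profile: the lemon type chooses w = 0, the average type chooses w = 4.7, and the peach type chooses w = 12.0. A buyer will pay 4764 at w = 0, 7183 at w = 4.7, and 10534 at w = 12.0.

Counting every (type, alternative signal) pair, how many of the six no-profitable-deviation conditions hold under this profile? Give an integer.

Peach (own payoff 10534 − 97×12.0 = 9370): to w=0 gives 4764 → no gain ✓; to w=4.7 gives 7183 − 97×4.7 = 6727.1 → no gain ✓.
Lemon (own payoff 4764): to w=4.7 gives 7183 − 476×4.7 = 4945.8 → profitable ✗; to w=12.0 gives 10534 − 476×12.0 = 4822 → profitable ✗.
Average (own payoff 7183 − 344×4.7 = 5566.2): to w=0 gives 4764 → no gain ✓; to w=12.0 gives 10534 − 344×12.0 = 6406 → profitable ✗.
3 of the 6 constraints hold; not an equilibrium.

3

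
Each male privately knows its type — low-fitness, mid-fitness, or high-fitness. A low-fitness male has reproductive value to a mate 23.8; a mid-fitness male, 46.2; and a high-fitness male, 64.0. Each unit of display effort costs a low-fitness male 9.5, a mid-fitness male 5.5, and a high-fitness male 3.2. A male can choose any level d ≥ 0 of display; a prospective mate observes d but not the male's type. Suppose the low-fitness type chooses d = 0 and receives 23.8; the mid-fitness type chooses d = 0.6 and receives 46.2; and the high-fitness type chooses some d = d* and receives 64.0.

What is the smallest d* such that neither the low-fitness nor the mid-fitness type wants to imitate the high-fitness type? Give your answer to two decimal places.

Low-fitness type (on-path payoff 23.8) won't mimic when 23.8 ≥ 64.0 − 9.5·d*, i.e. d* ≥ 4.23.
Mid-fitness type (on-path payoff 46.2 − 5.5×0.6 = 42.9) won't mimic when 42.9 ≥ 64.0 − 5.5·d*, i.e. d* ≥ 3.84.
Both must hold, so d* = max(4.23, 3.84) = 4.23. The low-fitness type's constraint binds.

4.23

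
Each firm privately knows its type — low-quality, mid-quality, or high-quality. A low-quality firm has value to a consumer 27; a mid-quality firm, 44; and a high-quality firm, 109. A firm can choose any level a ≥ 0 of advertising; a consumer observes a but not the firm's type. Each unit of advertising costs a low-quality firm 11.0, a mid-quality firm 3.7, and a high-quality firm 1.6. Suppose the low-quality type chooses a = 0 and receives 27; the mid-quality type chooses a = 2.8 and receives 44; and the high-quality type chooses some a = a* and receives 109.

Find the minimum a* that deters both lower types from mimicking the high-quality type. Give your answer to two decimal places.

Mid-quality type (on-path payoff 44 − 3.7×2.8 = 33.64) won't mimic when 33.64 ≥ 109 − 3.7·a*, i.e. a* ≥ 20.37.
Low-quality type (on-path payoff 27) won't mimic when 27 ≥ 109 − 11.0·a*, i.e. a* ≥ 7.45.
Both must hold, so a* = max(7.45, 20.37) = 20.37. The mid-quality type's constraint binds.

20.37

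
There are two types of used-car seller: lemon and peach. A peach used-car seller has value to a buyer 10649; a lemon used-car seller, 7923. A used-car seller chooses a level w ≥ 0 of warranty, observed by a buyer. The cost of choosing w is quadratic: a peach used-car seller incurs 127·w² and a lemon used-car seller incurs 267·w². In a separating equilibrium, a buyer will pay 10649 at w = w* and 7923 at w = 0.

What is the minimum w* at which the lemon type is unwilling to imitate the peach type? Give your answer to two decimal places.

The lemon type at w = 0 receives 7923; imitating at w* yields 10649 − 267·w*².
Indifference: 7923 = 10649 − 267·w*², so w*² = (10649 − 7923) / 267 ≈ 10.2097.
w* = √10.2097 ≈ 3.20.

3.20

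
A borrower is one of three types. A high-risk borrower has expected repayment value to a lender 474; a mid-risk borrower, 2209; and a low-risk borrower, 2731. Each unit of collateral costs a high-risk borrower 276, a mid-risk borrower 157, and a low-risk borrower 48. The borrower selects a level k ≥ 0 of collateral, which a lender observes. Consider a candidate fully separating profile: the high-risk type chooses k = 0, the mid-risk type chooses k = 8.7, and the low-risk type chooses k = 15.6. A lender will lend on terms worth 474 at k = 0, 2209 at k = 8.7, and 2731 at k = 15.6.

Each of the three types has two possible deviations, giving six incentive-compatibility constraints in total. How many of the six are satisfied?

6

Low-risk (own payoff 2731 − 48×15.6 = 1982.2): to k=0 gives 474 → no gain ✓; to k=8.7 gives 2209 − 48×8.7 = 1791.4 → no gain ✓.
Mid-risk (own payoff 2209 − 157×8.7 = 843.1): to k=0 gives 474 → no gain ✓; to k=15.6 gives 2731 − 157×15.6 = 281.8 → no gain ✓.
High-risk (own payoff 474): to k=8.7 gives 2209 − 276×8.7 = -192.2 → no gain ✓; to k=15.6 gives 2731 − 276×15.6 = -1574.6 → no gain ✓.
6 of the 6 constraints hold; this profile is a separating equilibrium.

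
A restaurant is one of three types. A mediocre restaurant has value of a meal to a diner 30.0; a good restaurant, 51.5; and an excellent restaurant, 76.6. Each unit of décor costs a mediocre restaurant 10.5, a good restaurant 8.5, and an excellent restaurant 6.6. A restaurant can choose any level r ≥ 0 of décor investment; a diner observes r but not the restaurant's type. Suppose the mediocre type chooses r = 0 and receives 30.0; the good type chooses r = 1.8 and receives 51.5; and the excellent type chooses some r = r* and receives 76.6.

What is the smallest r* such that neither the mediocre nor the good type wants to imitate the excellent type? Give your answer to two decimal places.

4.75

Good type (on-path payoff 51.5 − 8.5×1.8 = 36.2) won't mimic when 36.2 ≥ 76.6 − 8.5·r*, i.e. r* ≥ 4.75.
Mediocre type (on-path payoff 30.0) won't mimic when 30.0 ≥ 76.6 − 10.5·r*, i.e. r* ≥ 4.44.
Both must hold, so r* = max(4.44, 4.75) = 4.75. The good type's constraint binds.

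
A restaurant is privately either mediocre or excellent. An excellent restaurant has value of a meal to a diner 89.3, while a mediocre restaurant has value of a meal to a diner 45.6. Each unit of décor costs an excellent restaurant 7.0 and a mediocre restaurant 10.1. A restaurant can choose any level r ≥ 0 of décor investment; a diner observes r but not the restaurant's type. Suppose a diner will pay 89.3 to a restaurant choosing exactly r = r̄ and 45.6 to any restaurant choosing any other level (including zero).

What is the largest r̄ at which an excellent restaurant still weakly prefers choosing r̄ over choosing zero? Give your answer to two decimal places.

Choosing r̄ yields the excellent type 89.3 − 7.0·r̄; choosing zero yields 45.6.
The excellent type is indifferent at 89.3 − 7.0·r̄ = 45.6, i.e. r̄ = (89.3 − 45.6) / 7.0 ≈ 6.24.
For any r̄ above 6.24 the excellent type would rather pool at zero, so separation collapses.

6.24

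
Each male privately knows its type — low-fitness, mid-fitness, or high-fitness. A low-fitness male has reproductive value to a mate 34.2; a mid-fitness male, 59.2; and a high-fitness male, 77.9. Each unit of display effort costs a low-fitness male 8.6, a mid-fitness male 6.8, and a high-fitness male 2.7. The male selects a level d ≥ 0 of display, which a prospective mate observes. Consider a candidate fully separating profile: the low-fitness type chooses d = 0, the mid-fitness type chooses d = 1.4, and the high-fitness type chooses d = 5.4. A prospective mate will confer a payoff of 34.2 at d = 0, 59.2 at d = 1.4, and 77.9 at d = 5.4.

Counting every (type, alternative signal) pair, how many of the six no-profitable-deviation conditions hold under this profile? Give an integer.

5

High-fitness (own payoff 77.9 − 2.7×5.4 = 63.32): to d=0 gives 34.2 → no gain ✓; to d=1.4 gives 59.2 − 2.7×1.4 = 55.42 → no gain ✓.
Mid-fitness (own payoff 59.2 − 6.8×1.4 = 49.68): to d=0 gives 34.2 → no gain ✓; to d=5.4 gives 77.9 − 6.8×5.4 = 41.18 → no gain ✓.
Low-fitness (own payoff 34.2): to d=1.4 gives 59.2 − 8.6×1.4 = 47.16 → profitable ✗; to d=5.4 gives 77.9 − 8.6×5.4 = 31.46 → no gain ✓.
5 of the 6 constraints hold; not an equilibrium.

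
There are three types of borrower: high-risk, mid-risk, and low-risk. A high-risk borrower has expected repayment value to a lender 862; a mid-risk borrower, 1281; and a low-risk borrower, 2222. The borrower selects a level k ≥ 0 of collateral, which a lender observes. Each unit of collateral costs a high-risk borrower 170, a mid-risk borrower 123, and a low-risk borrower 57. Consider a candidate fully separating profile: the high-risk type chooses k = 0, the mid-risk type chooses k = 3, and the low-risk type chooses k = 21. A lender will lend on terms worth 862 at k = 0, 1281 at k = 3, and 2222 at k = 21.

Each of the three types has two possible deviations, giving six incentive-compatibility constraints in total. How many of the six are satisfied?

5

High-risk (own payoff 862): to k=3 gives 1281 − 170×3 = 771 → no gain ✓; to k=21 gives 2222 − 170×21 = -1348 → no gain ✓.
Low-risk (own payoff 2222 − 57×21 = 1025): to k=0 gives 862 → no gain ✓; to k=3 gives 1281 − 57×3 = 1110 → profitable ✗.
Mid-risk (own payoff 1281 − 123×3 = 912): to k=0 gives 862 → no gain ✓; to k=21 gives 2222 − 123×21 = -361 → no gain ✓.
5 of the 6 constraints hold; not an equilibrium.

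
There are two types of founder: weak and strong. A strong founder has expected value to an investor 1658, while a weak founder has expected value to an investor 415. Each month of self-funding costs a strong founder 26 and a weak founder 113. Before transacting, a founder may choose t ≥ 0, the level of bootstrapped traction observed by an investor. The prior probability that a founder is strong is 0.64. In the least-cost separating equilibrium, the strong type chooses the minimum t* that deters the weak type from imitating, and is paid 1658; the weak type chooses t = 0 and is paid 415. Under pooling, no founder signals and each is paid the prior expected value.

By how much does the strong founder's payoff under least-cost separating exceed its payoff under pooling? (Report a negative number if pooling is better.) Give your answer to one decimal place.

161.5

Least-cost separating signal: t* solves 415 = 1658 − 113·t*, so t* = (1658 − 415)/113 = 11.
Strong type's separating payoff: 1658 − 26 × t* = 1658 − 26 × (1658 − 415)/113 = 1658 − 32318/113 = 1372.
Pooling payoff: 0.64 × 1658 + 0.36 × 415 = 1210.52.
Difference: 1372 − 1210.52 = 161.48, i.e. 161.5 to one decimal place.
The strong type prefers to separate.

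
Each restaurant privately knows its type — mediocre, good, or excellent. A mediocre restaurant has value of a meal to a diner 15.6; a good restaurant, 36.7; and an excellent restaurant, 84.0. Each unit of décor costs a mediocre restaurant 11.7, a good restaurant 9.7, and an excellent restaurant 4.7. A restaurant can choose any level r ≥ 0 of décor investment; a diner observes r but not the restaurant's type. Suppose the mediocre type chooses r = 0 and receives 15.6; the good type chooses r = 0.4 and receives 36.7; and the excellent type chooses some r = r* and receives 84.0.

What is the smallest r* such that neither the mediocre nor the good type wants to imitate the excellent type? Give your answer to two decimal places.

5.85

Mediocre type (on-path payoff 15.6) won't mimic when 15.6 ≥ 84.0 − 11.7·r*, i.e. r* ≥ 5.85.
Good type (on-path payoff 36.7 − 9.7×0.4 = 32.82) won't mimic when 32.82 ≥ 84.0 − 9.7·r*, i.e. r* ≥ 5.28.
Both must hold, so r* = max(5.85, 5.28) = 5.85. The mediocre type's constraint binds.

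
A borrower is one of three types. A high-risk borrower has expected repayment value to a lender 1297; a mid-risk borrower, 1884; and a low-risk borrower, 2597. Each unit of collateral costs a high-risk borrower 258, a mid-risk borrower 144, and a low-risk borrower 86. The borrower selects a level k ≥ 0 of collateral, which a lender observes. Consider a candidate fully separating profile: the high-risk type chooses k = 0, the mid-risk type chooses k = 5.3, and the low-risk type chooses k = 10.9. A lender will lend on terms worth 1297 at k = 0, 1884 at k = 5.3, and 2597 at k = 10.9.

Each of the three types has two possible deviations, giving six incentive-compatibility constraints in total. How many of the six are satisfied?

High-risk (own payoff 1297): to k=5.3 gives 1884 − 258×5.3 = 516.6 → no gain ✓; to k=10.9 gives 2597 − 258×10.9 = -215.2 → no gain ✓.
Mid-risk (own payoff 1884 − 144×5.3 = 1120.8): to k=0 gives 1297 → profitable ✗; to k=10.9 gives 2597 − 144×10.9 = 1027.4 → no gain ✓.
Low-risk (own payoff 2597 − 86×10.9 = 1659.6): to k=0 gives 1297 → no gain ✓; to k=5.3 gives 1884 − 86×5.3 = 1428.2 → no gain ✓.
5 of the 6 constraints hold; not an equilibrium.

5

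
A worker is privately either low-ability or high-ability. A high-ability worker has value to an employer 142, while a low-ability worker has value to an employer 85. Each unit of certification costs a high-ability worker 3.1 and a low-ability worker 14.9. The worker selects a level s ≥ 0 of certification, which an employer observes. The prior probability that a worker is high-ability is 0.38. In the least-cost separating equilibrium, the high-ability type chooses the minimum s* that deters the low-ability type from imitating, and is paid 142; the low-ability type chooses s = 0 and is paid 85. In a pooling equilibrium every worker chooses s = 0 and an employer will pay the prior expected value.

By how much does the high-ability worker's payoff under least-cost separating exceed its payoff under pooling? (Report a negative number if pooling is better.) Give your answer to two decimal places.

Least-cost separating signal: s* solves 85 = 142 − 14.9·s*, so s* = (142 − 85)/14.9 ≈ 3.8255.
High-ability type's separating payoff: 142 − 3.1 × s* = 142 − 3.1 × (142 − 85)/14.9 = 142 − 176.7/14.9 ≈ 130.1409.
Pooling payoff: 0.38 × 142 + 0.62 × 85 = 106.66.
Difference: 130.1409 − 106.66 = 23.4809, i.e. 23.48 to two decimal places.
The high-ability type prefers to separate.

23.48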